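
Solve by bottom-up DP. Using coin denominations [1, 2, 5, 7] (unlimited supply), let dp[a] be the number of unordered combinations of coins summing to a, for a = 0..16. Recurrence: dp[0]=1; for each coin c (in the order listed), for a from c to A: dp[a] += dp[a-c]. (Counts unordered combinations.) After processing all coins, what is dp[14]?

23

after  coin     0     1     2     3     4     5     6     7     8     9    10    11    12    13    14    15    16
          1     1     1     1     1     1     1     1     1     1     1     1     1     1     1     1     1     1
          2     1     1     2     2     3     3     4     4     5     5     6     6     7     7     8     8     9
          5     1     1     2     2     3     4     5     6     7     8    10    11    13    14    16    18    20
          7     1     1     2     2     3     4     5     7     8    10    12    14    17    19    23    26    30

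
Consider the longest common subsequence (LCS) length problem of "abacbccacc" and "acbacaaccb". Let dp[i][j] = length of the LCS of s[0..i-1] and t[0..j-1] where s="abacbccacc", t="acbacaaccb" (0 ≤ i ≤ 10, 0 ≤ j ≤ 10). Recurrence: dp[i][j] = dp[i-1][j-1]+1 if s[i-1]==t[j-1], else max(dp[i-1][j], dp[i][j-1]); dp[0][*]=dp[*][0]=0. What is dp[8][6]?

5

   ''  a  c  b  a  c  a  a  c  c  b
''  0  0  0  0  0  0  0  0  0  0  0
 a  0  1  1  1  1  1  1  1  1  1  1
 b  0  1  1  2  2  2  2  2  2  2  2
 a  0  1  1  2  3  3  3  3  3  3  3
 c  0  1  2  2  3  4  4  4  4  4  4
 b  0  1  2  3  3  4  4  4  4  4  5
 c  0  1  2  3  3  4  4  4  5  5  5
 c  0  1  2  3  3  4  4  4  5  6  6
 a  0  1  2  3  4  4  5  5  5  6  6
 c  0  1  2  3  4  5  5  5  6  6  6
 c  0  1  2  3  4  5  5  5  6  7  7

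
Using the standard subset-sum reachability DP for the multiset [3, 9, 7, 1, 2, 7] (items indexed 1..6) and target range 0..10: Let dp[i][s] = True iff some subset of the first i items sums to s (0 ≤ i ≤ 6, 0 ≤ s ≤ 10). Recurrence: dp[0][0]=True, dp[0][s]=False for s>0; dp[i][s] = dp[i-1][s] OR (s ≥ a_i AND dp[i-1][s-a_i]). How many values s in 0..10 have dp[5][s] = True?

i\s   0   1   2   3   4   5   6   7   8   9  10
  0   T   F   F   F   F   F   F   F   F   F   F
  1   T   F   F   T   F   F   F   F   F   F   F
  2   T   F   F   T   F   F   F   F   F   T   F
  3   T   F   F   T   F   F   F   T   F   T   T
  4   T   T   F   T   T   F   F   T   T   T   T
  5   T   T   T   T   T   T   T   T   T   T   T
  6   T   T   T   T   T   T   T   T   T   T   T

11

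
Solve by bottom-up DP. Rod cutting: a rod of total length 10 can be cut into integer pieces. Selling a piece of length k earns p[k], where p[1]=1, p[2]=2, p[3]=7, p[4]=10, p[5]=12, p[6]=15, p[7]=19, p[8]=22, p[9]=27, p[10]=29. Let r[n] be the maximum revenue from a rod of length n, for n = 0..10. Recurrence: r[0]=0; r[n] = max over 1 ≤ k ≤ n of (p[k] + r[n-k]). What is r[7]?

   n    0    1    2    3    4    5    6    7    8    9   10
r[n]    0    1    2    7   10   12   15   19   22   27   29

19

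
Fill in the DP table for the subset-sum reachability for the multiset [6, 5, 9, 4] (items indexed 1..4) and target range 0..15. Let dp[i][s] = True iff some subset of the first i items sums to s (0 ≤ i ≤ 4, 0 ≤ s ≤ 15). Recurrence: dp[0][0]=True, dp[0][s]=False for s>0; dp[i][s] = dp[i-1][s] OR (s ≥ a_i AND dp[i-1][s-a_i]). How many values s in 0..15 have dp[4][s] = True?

i\s   0   1   2   3   4   5   6   7   8   9  10  11  12  13  14  15
  0   T   F   F   F   F   F   F   F   F   F   F   F   F   F   F   F
  1   T   F   F   F   F   F   T   F   F   F   F   F   F   F   F   F
  2   T   F   F   F   F   T   T   F   F   F   F   T   F   F   F   F
  3   T   F   F   F   F   T   T   F   F   T   F   T   F   F   T   T
  4   T   F   F   F   T   T   T   F   F   T   T   T   F   T   T   T

10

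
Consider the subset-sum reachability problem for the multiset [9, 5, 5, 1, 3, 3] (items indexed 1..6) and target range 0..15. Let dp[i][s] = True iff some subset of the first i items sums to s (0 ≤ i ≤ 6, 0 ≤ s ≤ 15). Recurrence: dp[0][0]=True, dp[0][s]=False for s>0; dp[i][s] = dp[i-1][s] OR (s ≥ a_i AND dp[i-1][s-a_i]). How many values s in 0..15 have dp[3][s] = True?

5

i\s   0   1   2   3   4   5   6   7   8   9  10  11  12  13  14  15
  0   T   F   F   F   F   F   F   F   F   F   F   F   F   F   F   F
  1   T   F   F   F   F   F   F   F   F   T   F   F   F   F   F   F
  2   T   F   F   F   F   T   F   F   F   T   F   F   F   F   T   F
  3   T   F   F   F   F   T   F   F   F   T   T   F   F   F   T   F
  4   T   T   F   F   F   T   T   F   F   T   T   T   F   F   T   T
  5   T   T   F   T   T   T   T   F   T   T   T   T   T   T   T   T
  6   T   T   F   T   T   T   T   T   T   T   T   T   T   T   T   T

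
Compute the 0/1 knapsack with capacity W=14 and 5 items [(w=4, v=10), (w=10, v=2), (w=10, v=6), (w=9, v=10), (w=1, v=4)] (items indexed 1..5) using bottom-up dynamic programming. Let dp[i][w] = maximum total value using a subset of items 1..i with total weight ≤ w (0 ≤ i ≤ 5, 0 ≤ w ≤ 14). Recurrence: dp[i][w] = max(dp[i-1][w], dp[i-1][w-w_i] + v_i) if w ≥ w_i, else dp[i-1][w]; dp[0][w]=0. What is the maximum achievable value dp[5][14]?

24

i\w   0   1   2   3   4   5   6   7   8   9  10  11  12  13  14
  0   0   0   0   0   0   0   0   0   0   0   0   0   0   0   0
  1   0   0   0   0  10  10  10  10  10  10  10  10  10  10  10
  2   0   0   0   0  10  10  10  10  10  10  10  10  10  10  12
  3   0   0   0   0  10  10  10  10  10  10  10  10  10  10  16
  4   0   0   0   0  10  10  10  10  10  10  10  10  10  20  20
  5   0   4   4   4  10  14  14  14  14  14  14  14  14  20  24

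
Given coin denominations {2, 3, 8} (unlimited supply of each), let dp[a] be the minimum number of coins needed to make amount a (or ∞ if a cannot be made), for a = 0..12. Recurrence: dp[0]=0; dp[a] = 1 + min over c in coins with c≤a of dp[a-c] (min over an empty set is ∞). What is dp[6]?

2

 a  0  1  2  3  4  5  6  7  8  9 10 11 12
dp  0  -  1  1  2  2  2  3  1  3  2  2  3
(- denotes ∞ / unreachable)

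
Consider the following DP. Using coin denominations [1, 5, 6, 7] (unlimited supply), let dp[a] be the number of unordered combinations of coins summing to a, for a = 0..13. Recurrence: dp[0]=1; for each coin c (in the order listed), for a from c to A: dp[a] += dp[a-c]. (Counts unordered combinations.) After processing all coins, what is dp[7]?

after  coin     0     1     2     3     4     5     6     7     8     9    10    11    12    13
          1     1     1     1     1     1     1     1     1     1     1     1     1     1     1
          5     1     1     1     1     1     2     2     2     2     2     3     3     3     3
          6     1     1     1     1     1     2     3     3     3     3     4     5     6     6
          7     1     1     1     1     1     2     3     4     4     4     5     6     8     9

4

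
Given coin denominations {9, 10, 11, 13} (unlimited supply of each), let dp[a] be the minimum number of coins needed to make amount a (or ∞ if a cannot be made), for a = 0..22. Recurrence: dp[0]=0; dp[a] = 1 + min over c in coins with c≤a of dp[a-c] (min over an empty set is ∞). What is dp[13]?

 a  0  1  2  3  4  5  6  7  8  9 10 11 12 13 14 15 16 17 18 19 20 21 22
dp  0  -  -  -  -  -  -  -  -  1  1  1  -  1  -  -  -  -  2  2  2  2  2
(- denotes ∞ / unreachable)

1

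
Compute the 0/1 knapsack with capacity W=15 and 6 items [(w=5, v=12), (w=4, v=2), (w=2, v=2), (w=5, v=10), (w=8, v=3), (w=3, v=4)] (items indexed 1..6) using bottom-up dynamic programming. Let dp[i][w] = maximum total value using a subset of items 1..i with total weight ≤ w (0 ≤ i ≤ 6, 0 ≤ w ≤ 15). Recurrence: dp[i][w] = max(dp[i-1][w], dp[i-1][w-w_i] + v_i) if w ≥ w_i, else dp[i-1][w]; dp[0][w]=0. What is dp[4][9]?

i\w   0   1   2   3   4   5   6   7   8   9  10  11  12  13  14  15
  0   0   0   0   0   0   0   0   0   0   0   0   0   0   0   0   0
  1   0   0   0   0   0  12  12  12  12  12  12  12  12  12  12  12
  2   0   0   0   0   2  12  12  12  12  14  14  14  14  14  14  14
  3   0   0   2   2   2  12  12  14  14  14  14  16  16  16  16  16
  4   0   0   2   2   2  12  12  14  14  14  22  22  24  24  24  24
  5   0   0   2   2   2  12  12  14  14  14  22  22  24  24  24  24
  6   0   0   2   4   4  12  12  14  16  16  22  22  24  26  26  28

14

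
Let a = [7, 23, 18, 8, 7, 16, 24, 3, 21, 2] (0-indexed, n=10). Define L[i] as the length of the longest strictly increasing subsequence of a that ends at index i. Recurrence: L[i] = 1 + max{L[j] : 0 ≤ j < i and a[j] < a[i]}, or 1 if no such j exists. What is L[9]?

1

   i    0    1    2    3    4    5    6    7    8    9
a[i]    7   23   18    8    7   16   24    3   21    2
L[i]    1    2    2    2    1    3    4    1    4    1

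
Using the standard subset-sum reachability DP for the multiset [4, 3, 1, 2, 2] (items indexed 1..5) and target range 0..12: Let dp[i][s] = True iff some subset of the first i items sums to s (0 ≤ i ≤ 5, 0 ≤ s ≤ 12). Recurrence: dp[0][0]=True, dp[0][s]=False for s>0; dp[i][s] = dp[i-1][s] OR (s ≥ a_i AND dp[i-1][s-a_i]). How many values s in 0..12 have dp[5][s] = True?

i\s   0   1   2   3   4   5   6   7   8   9  10  11  12
  0   T   F   F   F   F   F   F   F   F   F   F   F   F
  1   T   F   F   F   T   F   F   F   F   F   F   F   F
  2   T   F   F   T   T   F   F   T   F   F   F   F   F
  3   T   T   F   T   T   T   F   T   T   F   F   F   F
  4   T   T   T   T   T   T   T   T   T   T   T   F   F
  5   T   T   T   T   T   T   T   T   T   T   T   T   T

13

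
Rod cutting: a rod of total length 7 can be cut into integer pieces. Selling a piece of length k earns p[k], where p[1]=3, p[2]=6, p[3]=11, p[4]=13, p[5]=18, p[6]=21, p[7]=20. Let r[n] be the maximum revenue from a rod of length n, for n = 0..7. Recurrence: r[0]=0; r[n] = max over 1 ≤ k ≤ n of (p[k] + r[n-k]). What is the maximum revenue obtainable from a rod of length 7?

25

   n    0    1    2    3    4    5    6    7
r[n]    0    3    6   11   14   18   22   25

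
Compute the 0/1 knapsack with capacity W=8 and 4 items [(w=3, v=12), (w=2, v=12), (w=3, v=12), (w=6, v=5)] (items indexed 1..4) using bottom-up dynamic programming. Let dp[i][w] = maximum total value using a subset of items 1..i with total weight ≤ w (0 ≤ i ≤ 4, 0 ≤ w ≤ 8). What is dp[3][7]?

24

i\w   0   1   2   3   4   5   6   7   8
  0   0   0   0   0   0   0   0   0   0
  1   0   0   0  12  12  12  12  12  12
  2   0   0  12  12  12  24  24  24  24
  3   0   0  12  12  12  24  24  24  36
  4   0   0  12  12  12  24  24  24  36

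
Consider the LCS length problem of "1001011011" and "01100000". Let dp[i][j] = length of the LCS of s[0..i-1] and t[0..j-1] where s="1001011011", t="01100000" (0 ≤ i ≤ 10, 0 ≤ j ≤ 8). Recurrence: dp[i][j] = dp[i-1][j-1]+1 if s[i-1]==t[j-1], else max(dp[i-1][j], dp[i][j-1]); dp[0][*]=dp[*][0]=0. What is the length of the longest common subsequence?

5

   ''  0  1  1  0  0  0  0  0
''  0  0  0  0  0  0  0  0  0
 1  0  0  1  1  1  1  1  1  1
 0  0  1  1  1  2  2  2  2  2
 0  0  1  1  1  2  3  3  3  3
 1  0  1  2  2  2  3  3  3  3
 0  0  1  2  2  3  3  4  4  4
 1  0  1  2  3  3  3  4  4  4
 1  0  1  2  3  3  3  4  4  4
 0  0  1  2  3  4  4  4  5  5
 1  0  1  2  3  4  4  4  5  5
 1  0  1  2  3  4  4  4  5  5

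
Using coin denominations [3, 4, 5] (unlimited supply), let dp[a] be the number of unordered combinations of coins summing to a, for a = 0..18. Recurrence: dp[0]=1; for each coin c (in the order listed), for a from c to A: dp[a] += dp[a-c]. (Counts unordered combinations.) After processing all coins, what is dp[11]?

after  coin     0     1     2     3     4     5     6     7     8     9    10    11    12    13    14    15    16    17    18
          3     1     0     0     1     0     0     1     0     0     1     0     0     1     0     0     1     0     0     1
          4     1     0     0     1     1     0     1     1     1     1     1     1     2     1     1     2     2     1     2
          5     1     0     0     1     1     1     1     1     2     2     2     2     3     3     3     4     4     4     5

2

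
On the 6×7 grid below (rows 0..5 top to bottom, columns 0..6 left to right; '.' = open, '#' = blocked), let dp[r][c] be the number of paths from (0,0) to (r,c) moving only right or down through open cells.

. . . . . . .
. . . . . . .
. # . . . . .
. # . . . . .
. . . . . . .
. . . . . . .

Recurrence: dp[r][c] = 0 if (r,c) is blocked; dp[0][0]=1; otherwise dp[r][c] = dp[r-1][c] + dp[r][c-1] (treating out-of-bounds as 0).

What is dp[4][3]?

14

r\c   0   1   2   3   4   5   6
  0   1   1   1   1   1   1   1
  1   1   2   3   4   5   6   7
  2   1   0   3   7  12  18  25
  3   1   0   3  10  22  40  65
  4   1   1   4  14  36  76 141
  5   1   2   6  20  56 132 273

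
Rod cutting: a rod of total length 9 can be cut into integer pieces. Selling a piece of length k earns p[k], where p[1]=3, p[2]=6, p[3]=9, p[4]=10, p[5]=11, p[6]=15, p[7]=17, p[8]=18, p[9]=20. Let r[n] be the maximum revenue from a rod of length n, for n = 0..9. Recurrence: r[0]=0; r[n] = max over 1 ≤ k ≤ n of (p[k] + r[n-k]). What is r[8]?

   n    0    1    2    3    4    5    6    7    8    9
r[n]    0    3    6    9   12   15   18   21   24   27

24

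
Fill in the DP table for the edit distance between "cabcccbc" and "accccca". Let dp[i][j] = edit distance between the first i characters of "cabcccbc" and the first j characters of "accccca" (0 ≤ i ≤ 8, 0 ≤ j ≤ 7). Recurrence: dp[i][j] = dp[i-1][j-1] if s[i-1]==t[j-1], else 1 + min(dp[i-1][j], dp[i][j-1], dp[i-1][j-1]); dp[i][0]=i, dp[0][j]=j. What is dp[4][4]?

   ''  a  c  c  c  c  c  a
''  0  1  2  3  4  5  6  7
 c  1  1  1  2  3  4  5  6
 a  2  1  2  2  3  4  5  5
 b  3  2  2  3  3  4  5  6
 c  4  3  2  2  3  3  4  5
 c  5  4  3  2  2  3  3  4
 c  6  5  4  3  2  2  3  4
 b  7  6  5  4  3  3  3  4
 c  8  7  6  5  4  3  3  4

3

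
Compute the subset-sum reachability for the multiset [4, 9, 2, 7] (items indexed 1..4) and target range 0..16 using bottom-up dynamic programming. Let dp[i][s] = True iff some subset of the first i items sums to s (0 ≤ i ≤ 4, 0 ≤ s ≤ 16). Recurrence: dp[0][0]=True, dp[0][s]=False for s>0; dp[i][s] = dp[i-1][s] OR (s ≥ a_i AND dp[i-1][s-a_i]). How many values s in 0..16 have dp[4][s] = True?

10

i\s   0   1   2   3   4   5   6   7   8   9  10  11  12  13  14  15  16
  0   T   F   F   F   F   F   F   F   F   F   F   F   F   F   F   F   F
  1   T   F   F   F   T   F   F   F   F   F   F   F   F   F   F   F   F
  2   T   F   F   F   T   F   F   F   F   T   F   F   F   T   F   F   F
  3   T   F   T   F   T   F   T   F   F   T   F   T   F   T   F   T   F
  4   T   F   T   F   T   F   T   T   F   T   F   T   F   T   F   T   T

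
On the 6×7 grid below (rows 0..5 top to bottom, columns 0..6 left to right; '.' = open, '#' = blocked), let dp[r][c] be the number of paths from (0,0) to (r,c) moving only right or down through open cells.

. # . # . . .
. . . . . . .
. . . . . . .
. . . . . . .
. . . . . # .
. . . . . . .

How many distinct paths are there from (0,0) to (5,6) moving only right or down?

r\c   0   1   2   3   4   5   6
  0   1   0   0   0   0   0   0
  1   1   1   1   1   1   1   1
  2   1   2   3   4   5   6   7
  3   1   3   6  10  15  21  28
  4   1   4  10  20  35   0  28
  5   1   5  15  35  70  70  98

98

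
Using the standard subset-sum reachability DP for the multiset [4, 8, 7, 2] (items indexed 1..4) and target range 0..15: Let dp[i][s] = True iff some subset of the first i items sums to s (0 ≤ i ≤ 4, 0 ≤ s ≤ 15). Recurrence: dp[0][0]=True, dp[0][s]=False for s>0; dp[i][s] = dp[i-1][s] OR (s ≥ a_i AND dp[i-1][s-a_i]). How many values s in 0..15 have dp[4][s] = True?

i\s   0   1   2   3   4   5   6   7   8   9  10  11  12  13  14  15
  0   T   F   F   F   F   F   F   F   F   F   F   F   F   F   F   F
  1   T   F   F   F   T   F   F   F   F   F   F   F   F   F   F   F
  2   T   F   F   F   T   F   F   F   T   F   F   F   T   F   F   F
  3   T   F   F   F   T   F   F   T   T   F   F   T   T   F   F   T
  4   T   F   T   F   T   F   T   T   T   T   T   T   T   T   T   T

13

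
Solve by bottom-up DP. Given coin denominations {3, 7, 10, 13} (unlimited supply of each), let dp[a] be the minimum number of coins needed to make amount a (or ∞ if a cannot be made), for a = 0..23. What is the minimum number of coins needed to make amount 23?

2

 a  0  1  2  3  4  5  6  7  8  9 10 11 12 13 14 15 16 17 18 19 20 21 22 23
dp  0  -  -  1  -  -  2  1  -  3  1  -  4  1  2  5  2  2  6  3  2  3  4  2
(- denotes ∞ / unreachable)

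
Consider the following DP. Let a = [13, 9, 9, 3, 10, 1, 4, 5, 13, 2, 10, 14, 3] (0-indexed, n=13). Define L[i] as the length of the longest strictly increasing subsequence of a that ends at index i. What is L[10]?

4

   i    0    1    2    3    4    5    6    7    8    9   10   11   12
a[i]   13    9    9    3   10    1    4    5   13    2   10   14    3
L[i]    1    1    1    1    2    1    2    3    4    2    4    5    3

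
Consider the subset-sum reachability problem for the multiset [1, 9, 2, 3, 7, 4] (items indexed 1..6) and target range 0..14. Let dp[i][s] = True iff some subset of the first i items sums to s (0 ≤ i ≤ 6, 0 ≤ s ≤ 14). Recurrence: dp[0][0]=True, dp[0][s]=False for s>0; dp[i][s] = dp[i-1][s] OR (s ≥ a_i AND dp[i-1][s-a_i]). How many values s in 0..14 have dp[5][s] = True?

15

i\s   0   1   2   3   4   5   6   7   8   9  10  11  12  13  14
  0   T   F   F   F   F   F   F   F   F   F   F   F   F   F   F
  1   T   T   F   F   F   F   F   F   F   F   F   F   F   F   F
  2   T   T   F   F   F   F   F   F   F   T   T   F   F   F   F
  3   T   T   T   T   F   F   F   F   F   T   T   T   T   F   F
  4   T   T   T   T   T   T   T   F   F   T   T   T   T   T   T
  5   T   T   T   T   T   T   T   T   T   T   T   T   T   T   T
  6   T   T   T   T   T   T   T   T   T   T   T   T   T   T   T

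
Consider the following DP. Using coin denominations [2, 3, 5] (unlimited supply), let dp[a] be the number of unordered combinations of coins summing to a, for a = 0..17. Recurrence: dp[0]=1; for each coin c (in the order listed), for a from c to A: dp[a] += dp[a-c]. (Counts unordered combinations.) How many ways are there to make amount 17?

8

after  coin     0     1     2     3     4     5     6     7     8     9    10    11    12    13    14    15    16    17
          2     1     0     1     0     1     0     1     0     1     0     1     0     1     0     1     0     1     0
          3     1     0     1     1     1     1     2     1     2     2     2     2     3     2     3     3     3     3
          5     1     0     1     1     1     2     2     2     3     3     4     4     5     5     6     7     7     8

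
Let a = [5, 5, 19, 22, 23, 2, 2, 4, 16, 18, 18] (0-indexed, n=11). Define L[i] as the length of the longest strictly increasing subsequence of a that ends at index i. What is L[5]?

   i    0    1    2    3    4    5    6    7    8    9   10
a[i]    5    5   19   22   23    2    2    4   16   18   18
L[i]    1    1    2    3    4    1    1    2    3    4    4

1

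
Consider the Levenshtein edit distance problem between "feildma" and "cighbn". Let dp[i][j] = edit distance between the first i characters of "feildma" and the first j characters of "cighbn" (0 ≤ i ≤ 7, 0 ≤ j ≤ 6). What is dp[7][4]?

6

   ''  c  i  g  h  b  n
''  0  1  2  3  4  5  6
 f  1  1  2  3  4  5  6
 e  2  2  2  3  4  5  6
 i  3  3  2  3  4  5  6
 l  4  4  3  3  4  5  6
 d  5  5  4  4  4  5  6
 m  6  6  5  5  5  5  6
 a  7  7  6  6  6  6  6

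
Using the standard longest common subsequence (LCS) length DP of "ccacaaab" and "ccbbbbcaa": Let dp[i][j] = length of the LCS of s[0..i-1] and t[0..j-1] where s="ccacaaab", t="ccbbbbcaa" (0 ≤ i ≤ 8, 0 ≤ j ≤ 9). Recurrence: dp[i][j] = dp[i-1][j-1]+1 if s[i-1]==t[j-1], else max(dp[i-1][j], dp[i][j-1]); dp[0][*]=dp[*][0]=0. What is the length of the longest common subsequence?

   ''  c  c  b  b  b  b  c  a  a
''  0  0  0  0  0  0  0  0  0  0
 c  0  1  1  1  1  1  1  1  1  1
 c  0  1  2  2  2  2  2  2  2  2
 a  0  1  2  2  2  2  2  2  3  3
 c  0  1  2  2  2  2  2  3  3  3
 a  0  1  2  2  2  2  2  3  4  4
 a  0  1  2  2  2  2  2  3  4  5
 a  0  1  2  2  2  2  2  3  4  5
 b  0  1  2  3  3  3  3  3  4  5

5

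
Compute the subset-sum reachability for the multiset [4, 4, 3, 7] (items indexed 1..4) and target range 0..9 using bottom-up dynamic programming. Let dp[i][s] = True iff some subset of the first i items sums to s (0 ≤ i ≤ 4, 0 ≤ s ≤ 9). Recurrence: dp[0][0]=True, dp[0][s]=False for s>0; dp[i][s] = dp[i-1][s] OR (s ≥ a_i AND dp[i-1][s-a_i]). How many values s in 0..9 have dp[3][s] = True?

5

i\s   0   1   2   3   4   5   6   7   8   9
  0   T   F   F   F   F   F   F   F   F   F
  1   T   F   F   F   T   F   F   F   F   F
  2   T   F   F   F   T   F   F   F   T   F
  3   T   F   F   T   T   F   F   T   T   F
  4   T   F   F   T   T   F   F   T   T   F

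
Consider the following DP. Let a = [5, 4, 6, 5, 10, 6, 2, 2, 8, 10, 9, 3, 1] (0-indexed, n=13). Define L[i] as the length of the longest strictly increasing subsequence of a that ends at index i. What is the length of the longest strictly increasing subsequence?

5

   i    0    1    2    3    4    5    6    7    8    9   10   11   12
a[i]    5    4    6    5   10    6    2    2    8   10    9    3    1
L[i]    1    1    2    2    3    3    1    1    4    5    5    2    1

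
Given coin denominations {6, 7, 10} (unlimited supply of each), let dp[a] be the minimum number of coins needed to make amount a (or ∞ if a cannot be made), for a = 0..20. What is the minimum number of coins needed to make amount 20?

 a  0  1  2  3  4  5  6  7  8  9 10 11 12 13 14 15 16 17 18 19 20
dp  0  -  -  -  -  -  1  1  -  -  1  -  2  2  2  -  2  2  3  3  2
(- denotes ∞ / unreachable)

2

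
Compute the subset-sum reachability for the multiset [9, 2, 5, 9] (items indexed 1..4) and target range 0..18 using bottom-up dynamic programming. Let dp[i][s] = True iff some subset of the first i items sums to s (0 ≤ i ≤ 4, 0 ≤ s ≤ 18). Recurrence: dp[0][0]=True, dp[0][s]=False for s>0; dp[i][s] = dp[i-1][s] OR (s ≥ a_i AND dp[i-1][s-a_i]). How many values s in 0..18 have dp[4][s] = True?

9

i\s   0   1   2   3   4   5   6   7   8   9  10  11  12  13  14  15  16  17  18
  0   T   F   F   F   F   F   F   F   F   F   F   F   F   F   F   F   F   F   F
  1   T   F   F   F   F   F   F   F   F   T   F   F   F   F   F   F   F   F   F
  2   T   F   T   F   F   F   F   F   F   T   F   T   F   F   F   F   F   F   F
  3   T   F   T   F   F   T   F   T   F   T   F   T   F   F   T   F   T   F   F
  4   T   F   T   F   F   T   F   T   F   T   F   T   F   F   T   F   T   F   T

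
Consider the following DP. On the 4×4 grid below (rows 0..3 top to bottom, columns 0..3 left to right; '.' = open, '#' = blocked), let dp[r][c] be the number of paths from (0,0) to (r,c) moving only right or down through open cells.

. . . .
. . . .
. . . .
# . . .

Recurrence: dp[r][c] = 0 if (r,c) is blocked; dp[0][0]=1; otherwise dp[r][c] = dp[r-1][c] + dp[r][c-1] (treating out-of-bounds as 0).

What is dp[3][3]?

r\c   0   1   2   3
  0   1   1   1   1
  1   1   2   3   4
  2   1   3   6  10
  3   0   3   9  19

19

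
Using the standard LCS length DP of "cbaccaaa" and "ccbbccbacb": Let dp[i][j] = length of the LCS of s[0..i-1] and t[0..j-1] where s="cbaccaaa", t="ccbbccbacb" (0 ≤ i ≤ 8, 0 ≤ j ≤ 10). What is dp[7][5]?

   ''  c  c  b  b  c  c  b  a  c  b
''  0  0  0  0  0  0  0  0  0  0  0
 c  0  1  1  1  1  1  1  1  1  1  1
 b  0  1  1  2  2  2  2  2  2  2  2
 a  0  1  1  2  2  2  2  2  3  3  3
 c  0  1  2  2  2  3  3  3  3  4  4
 c  0  1  2  2  2  3  4  4  4  4  4
 a  0  1  2  2  2  3  4  4  5  5  5
 a  0  1  2  2  2  3  4  4  5  5  5
 a  0  1  2  2  2  3  4  4  5  5  5

3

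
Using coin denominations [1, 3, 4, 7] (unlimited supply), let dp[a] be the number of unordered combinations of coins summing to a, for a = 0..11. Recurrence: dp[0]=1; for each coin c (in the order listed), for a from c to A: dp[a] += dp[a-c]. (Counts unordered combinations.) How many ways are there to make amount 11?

12

after  coin     0     1     2     3     4     5     6     7     8     9    10    11
          1     1     1     1     1     1     1     1     1     1     1     1     1
          3     1     1     1     2     2     2     3     3     3     4     4     4
          4     1     1     1     2     3     3     4     5     6     7     8     9
          7     1     1     1     2     3     3     4     6     7     8    10    12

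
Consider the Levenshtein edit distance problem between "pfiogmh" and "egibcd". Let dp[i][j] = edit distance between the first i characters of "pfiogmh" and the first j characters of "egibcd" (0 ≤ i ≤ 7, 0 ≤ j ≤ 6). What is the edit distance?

6

   ''  e  g  i  b  c  d
''  0  1  2  3  4  5  6
 p  1  1  2  3  4  5  6
 f  2  2  2  3  4  5  6
 i  3  3  3  2  3  4  5
 o  4  4  4  3  3  4  5
 g  5  5  4  4  4  4  5
 m  6  6  5  5  5  5  5
 h  7  7  6  6  6  6  6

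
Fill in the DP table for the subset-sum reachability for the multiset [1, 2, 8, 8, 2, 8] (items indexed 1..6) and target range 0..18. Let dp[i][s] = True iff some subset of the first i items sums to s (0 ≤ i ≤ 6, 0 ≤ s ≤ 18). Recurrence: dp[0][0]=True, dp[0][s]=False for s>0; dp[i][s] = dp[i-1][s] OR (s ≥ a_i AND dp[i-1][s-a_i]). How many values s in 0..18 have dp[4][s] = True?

i\s   0   1   2   3   4   5   6   7   8   9  10  11  12  13  14  15  16  17  18
  0   T   F   F   F   F   F   F   F   F   F   F   F   F   F   F   F   F   F   F
  1   T   T   F   F   F   F   F   F   F   F   F   F   F   F   F   F   F   F   F
  2   T   T   T   T   F   F   F   F   F   F   F   F   F   F   F   F   F   F   F
  3   T   T   T   T   F   F   F   F   T   T   T   T   F   F   F   F   F   F   F
  4   T   T   T   T   F   F   F   F   T   T   T   T   F   F   F   F   T   T   T
  5   T   T   T   T   T   T   F   F   T   T   T   T   T   T   F   F   T   T   T
  6   T   T   T   T   T   T   F   F   T   T   T   T   T   T   F   F   T   T   T

11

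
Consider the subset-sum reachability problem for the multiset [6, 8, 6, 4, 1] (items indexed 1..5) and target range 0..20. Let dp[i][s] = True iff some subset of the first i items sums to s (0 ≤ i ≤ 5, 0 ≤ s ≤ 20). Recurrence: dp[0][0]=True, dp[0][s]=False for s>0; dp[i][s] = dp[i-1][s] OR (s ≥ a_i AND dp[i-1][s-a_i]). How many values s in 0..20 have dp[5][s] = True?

19

i\s   0   1   2   3   4   5   6   7   8   9  10  11  12  13  14  15  16  17  18  19  20
  0   T   F   F   F   F   F   F   F   F   F   F   F   F   F   F   F   F   F   F   F   F
  1   T   F   F   F   F   F   T   F   F   F   F   F   F   F   F   F   F   F   F   F   F
  2   T   F   F   F   F   F   T   F   T   F   F   F   F   F   T   F   F   F   F   F   F
  3   T   F   F   F   F   F   T   F   T   F   F   F   T   F   T   F   F   F   F   F   T
  4   T   F   F   F   T   F   T   F   T   F   T   F   T   F   T   F   T   F   T   F   T
  5   T   T   F   F   T   T   T   T   T   T   T   T   T   T   T   T   T   T   T   T   T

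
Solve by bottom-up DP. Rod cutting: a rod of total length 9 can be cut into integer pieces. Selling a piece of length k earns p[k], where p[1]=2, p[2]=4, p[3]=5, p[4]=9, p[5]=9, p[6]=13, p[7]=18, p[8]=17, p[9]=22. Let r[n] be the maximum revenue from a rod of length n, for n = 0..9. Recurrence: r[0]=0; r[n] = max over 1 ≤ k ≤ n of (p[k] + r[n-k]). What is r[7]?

   n    0    1    2    3    4    5    6    7    8    9
r[n]    0    2    4    6    9   11   13   18   20   22

18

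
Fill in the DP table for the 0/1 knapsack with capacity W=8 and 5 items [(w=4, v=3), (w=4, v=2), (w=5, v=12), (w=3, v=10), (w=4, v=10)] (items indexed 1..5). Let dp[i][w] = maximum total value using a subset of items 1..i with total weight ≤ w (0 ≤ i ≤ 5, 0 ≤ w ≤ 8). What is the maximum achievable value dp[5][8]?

22

i\w   0   1   2   3   4   5   6   7   8
  0   0   0   0   0   0   0   0   0   0
  1   0   0   0   0   3   3   3   3   3
  2   0   0   0   0   3   3   3   3   5
  3   0   0   0   0   3  12  12  12  12
  4   0   0   0  10  10  12  12  13  22
  5   0   0   0  10  10  12  12  20  22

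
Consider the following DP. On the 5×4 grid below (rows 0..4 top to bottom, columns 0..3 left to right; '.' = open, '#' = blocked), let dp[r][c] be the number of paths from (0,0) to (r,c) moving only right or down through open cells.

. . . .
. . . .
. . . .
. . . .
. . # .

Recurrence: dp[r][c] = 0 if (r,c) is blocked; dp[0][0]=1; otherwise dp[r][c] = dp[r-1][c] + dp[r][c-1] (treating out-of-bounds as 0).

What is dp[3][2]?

10

r\c   0   1   2   3
  0   1   1   1   1
  1   1   2   3   4
  2   1   3   6  10
  3   1   4  10  20
  4   1   5   0  20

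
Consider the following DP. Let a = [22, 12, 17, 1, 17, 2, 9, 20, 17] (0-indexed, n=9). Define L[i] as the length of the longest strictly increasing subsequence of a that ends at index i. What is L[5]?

2

   i    0    1    2    3    4    5    6    7    8
a[i]   22   12   17    1   17    2    9   20   17
L[i]    1    1    2    1    2    2    3    4    4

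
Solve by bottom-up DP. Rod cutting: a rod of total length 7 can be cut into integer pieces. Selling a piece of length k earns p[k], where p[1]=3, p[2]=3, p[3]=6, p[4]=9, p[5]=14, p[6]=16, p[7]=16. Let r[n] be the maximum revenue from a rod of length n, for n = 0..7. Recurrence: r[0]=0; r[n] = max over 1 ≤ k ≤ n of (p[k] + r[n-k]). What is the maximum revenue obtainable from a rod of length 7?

   n    0    1    2    3    4    5    6    7
r[n]    0    3    6    9   12   15   18   21

21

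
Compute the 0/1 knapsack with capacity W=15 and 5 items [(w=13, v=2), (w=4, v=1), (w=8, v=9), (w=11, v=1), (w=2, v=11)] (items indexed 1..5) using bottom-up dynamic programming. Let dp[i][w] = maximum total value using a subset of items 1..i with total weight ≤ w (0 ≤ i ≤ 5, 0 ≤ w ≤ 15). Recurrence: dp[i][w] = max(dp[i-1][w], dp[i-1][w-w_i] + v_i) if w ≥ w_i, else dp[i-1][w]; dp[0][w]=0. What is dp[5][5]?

11

i\w   0   1   2   3   4   5   6   7   8   9  10  11  12  13  14  15
  0   0   0   0   0   0   0   0   0   0   0   0   0   0   0   0   0
  1   0   0   0   0   0   0   0   0   0   0   0   0   0   2   2   2
  2   0   0   0   0   1   1   1   1   1   1   1   1   1   2   2   2
  3   0   0   0   0   1   1   1   1   9   9   9   9  10  10  10  10
  4   0   0   0   0   1   1   1   1   9   9   9   9  10  10  10  10
  5   0   0  11  11  11  11  12  12  12  12  20  20  20  20  21  21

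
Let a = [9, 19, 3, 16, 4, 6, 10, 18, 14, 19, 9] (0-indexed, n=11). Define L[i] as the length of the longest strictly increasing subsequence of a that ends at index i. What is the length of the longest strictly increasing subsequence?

6

   i    0    1    2    3    4    5    6    7    8    9   10
a[i]    9   19    3   16    4    6   10   18   14   19    9
L[i]    1    2    1    2    2    3    4    5    5    6    4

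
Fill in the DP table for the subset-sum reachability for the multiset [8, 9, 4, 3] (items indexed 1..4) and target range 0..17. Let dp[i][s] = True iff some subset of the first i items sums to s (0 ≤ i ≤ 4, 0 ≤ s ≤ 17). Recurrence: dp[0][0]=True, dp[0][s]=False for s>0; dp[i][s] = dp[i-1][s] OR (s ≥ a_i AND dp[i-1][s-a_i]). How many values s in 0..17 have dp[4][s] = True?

i\s   0   1   2   3   4   5   6   7   8   9  10  11  12  13  14  15  16  17
  0   T   F   F   F   F   F   F   F   F   F   F   F   F   F   F   F   F   F
  1   T   F   F   F   F   F   F   F   T   F   F   F   F   F   F   F   F   F
  2   T   F   F   F   F   F   F   F   T   T   F   F   F   F   F   F   F   T
  3   T   F   F   F   T   F   F   F   T   T   F   F   T   T   F   F   F   T
  4   T   F   F   T   T   F   F   T   T   T   F   T   T   T   F   T   T   T

12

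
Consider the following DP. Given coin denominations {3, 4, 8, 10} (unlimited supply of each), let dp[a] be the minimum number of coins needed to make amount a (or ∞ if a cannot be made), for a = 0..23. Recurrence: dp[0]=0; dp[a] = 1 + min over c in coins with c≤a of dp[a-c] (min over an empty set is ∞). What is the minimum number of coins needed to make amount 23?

3

 a  0  1  2  3  4  5  6  7  8  9 10 11 12 13 14 15 16 17 18 19 20 21 22 23
dp  0  -  -  1  1  -  2  2  1  3  1  2  2  2  2  3  2  3  2  3  2  3  3  3
(- denotes ∞ / unreachable)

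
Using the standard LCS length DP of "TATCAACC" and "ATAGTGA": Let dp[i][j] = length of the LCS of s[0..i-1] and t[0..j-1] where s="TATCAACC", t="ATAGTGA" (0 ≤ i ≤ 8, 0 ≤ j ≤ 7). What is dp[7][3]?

   ''  A  T  A  G  T  G  A
''  0  0  0  0  0  0  0  0
 T  0  0  1  1  1  1  1  1
 A  0  1  1  2  2  2  2  2
 T  0  1  2  2  2  3  3  3
 C  0  1  2  2  2  3  3  3
 A  0  1  2  3  3  3  3  4
 A  0  1  2  3  3  3  3  4
 C  0  1  2  3  3  3  3  4
 C  0  1  2  3  3  3  3  4

3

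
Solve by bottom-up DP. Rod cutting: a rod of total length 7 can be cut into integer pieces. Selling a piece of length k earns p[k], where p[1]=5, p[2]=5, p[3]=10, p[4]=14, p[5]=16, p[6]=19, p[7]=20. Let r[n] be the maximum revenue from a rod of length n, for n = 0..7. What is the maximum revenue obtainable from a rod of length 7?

35

   n    0    1    2    3    4    5    6    7
r[n]    0    5   10   15   20   25   30   35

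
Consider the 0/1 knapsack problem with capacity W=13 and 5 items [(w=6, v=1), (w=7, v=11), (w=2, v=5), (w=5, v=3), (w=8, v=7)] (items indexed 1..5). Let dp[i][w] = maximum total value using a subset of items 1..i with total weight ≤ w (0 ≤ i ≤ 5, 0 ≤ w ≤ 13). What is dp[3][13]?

16

i\w   0   1   2   3   4   5   6   7   8   9  10  11  12  13
  0   0   0   0   0   0   0   0   0   0   0   0   0   0   0
  1   0   0   0   0   0   0   1   1   1   1   1   1   1   1
  2   0   0   0   0   0   0   1  11  11  11  11  11  11  12
  3   0   0   5   5   5   5   5  11  11  16  16  16  16  16
  4   0   0   5   5   5   5   5  11  11  16  16  16  16  16
  5   0   0   5   5   5   5   5  11  11  16  16  16  16  16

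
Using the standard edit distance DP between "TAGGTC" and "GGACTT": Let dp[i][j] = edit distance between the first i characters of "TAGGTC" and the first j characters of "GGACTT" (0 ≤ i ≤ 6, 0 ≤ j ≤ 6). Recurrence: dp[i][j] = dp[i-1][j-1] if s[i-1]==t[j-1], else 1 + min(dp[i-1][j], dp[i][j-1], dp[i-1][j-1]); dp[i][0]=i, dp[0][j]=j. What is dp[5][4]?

4

   ''  G  G  A  C  T  T
''  0  1  2  3  4  5  6
 T  1  1  2  3  4  4  5
 A  2  2  2  2  3  4  5
 G  3  2  2  3  3  4  5
 G  4  3  2  3  4  4  5
 T  5  4  3  3  4  4  4
 C  6  5  4  4  3  4  5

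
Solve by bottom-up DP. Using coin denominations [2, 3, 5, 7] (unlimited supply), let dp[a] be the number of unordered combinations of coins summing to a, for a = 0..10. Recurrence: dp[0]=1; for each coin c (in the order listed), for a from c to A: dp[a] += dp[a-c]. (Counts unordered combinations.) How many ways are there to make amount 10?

after  coin     0     1     2     3     4     5     6     7     8     9    10
          2     1     0     1     0     1     0     1     0     1     0     1
          3     1     0     1     1     1     1     2     1     2     2     2
          5     1     0     1     1     1     2     2     2     3     3     4
          7     1     0     1     1     1     2     2     3     3     4     5

5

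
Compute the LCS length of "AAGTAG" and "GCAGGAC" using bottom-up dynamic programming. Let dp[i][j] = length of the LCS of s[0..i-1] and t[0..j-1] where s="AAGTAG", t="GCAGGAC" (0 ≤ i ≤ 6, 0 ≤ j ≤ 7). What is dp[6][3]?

2

   ''  G  C  A  G  G  A  C
''  0  0  0  0  0  0  0  0
 A  0  0  0  1  1  1  1  1
 A  0  0  0  1  1  1  2  2
 G  0  1  1  1  2  2  2  2
 T  0  1  1  1  2  2  2  2
 A  0  1  1  2  2  2  3  3
 G  0  1  1  2  3  3  3  3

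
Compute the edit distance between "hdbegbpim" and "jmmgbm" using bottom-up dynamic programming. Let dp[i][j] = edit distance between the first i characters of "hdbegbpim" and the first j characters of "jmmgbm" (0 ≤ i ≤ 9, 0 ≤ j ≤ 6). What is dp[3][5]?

4

   ''  j  m  m  g  b  m
''  0  1  2  3  4  5  6
 h  1  1  2  3  4  5  6
 d  2  2  2  3  4  5  6
 b  3  3  3  3  4  4  5
 e  4  4  4  4  4  5  5
 g  5  5  5  5  4  5  6
 b  6  6  6  6  5  4  5
 p  7  7  7  7  6  5  5
 i  8  8  8  8  7  6  6
 m  9  9  8  8  8  7  6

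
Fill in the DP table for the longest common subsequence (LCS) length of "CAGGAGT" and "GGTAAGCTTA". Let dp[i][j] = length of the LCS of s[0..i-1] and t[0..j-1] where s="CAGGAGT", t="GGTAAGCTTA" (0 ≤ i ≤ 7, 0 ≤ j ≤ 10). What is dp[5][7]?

   ''  G  G  T  A  A  G  C  T  T  A
''  0  0  0  0  0  0  0  0  0  0  0
 C  0  0  0  0  0  0  0  1  1  1  1
 A  0  0  0  0  1  1  1  1  1  1  2
 G  0  1  1  1  1  1  2  2  2  2  2
 G  0  1  2  2  2  2  2  2  2  2  2
 A  0  1  2  2  3  3  3  3  3  3  3
 G  0  1  2  2  3  3  4  4  4  4  4
 T  0  1  2  3  3  3  4  4  5  5  5

3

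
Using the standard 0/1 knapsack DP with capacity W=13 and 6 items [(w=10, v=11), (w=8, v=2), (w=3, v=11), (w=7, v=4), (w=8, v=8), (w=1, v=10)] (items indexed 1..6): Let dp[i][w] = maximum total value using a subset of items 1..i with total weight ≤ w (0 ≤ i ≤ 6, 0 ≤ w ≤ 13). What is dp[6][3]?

11

i\w   0   1   2   3   4   5   6   7   8   9  10  11  12  13
  0   0   0   0   0   0   0   0   0   0   0   0   0   0   0
  1   0   0   0   0   0   0   0   0   0   0  11  11  11  11
  2   0   0   0   0   0   0   0   0   2   2  11  11  11  11
  3   0   0   0  11  11  11  11  11  11  11  11  13  13  22
  4   0   0   0  11  11  11  11  11  11  11  15  15  15  22
  5   0   0   0  11  11  11  11  11  11  11  15  19  19  22
  6   0  10  10  11  21  21  21  21  21  21  21  25  29  29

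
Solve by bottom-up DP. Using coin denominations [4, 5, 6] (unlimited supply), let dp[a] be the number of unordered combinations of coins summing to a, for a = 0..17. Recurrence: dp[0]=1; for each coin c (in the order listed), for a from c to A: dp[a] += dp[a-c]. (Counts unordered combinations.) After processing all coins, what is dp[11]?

1

after  coin     0     1     2     3     4     5     6     7     8     9    10    11    12    13    14    15    16    17
          4     1     0     0     0     1     0     0     0     1     0     0     0     1     0     0     0     1     0
          5     1     0     0     0     1     1     0     0     1     1     1     0     1     1     1     1     1     1
          6     1     0     0     0     1     1     1     0     1     1     2     1     2     1     2     2     3     2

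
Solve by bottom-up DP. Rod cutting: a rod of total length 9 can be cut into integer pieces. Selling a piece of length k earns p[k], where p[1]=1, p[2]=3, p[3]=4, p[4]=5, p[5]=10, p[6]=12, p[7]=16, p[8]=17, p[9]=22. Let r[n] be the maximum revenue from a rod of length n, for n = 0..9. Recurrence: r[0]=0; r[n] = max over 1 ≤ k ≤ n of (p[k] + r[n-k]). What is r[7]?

   n    0    1    2    3    4    5    6    7    8    9
r[n]    0    1    3    4    6   10   12   16   17   22

16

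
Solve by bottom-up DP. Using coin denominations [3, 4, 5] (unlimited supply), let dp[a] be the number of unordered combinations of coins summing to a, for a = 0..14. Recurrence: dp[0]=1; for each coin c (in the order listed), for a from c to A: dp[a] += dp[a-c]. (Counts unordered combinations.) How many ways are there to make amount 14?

3

after  coin     0     1     2     3     4     5     6     7     8     9    10    11    12    13    14
          3     1     0     0     1     0     0     1     0     0     1     0     0     1     0     0
          4     1     0     0     1     1     0     1     1     1     1     1     1     2     1     1
          5     1     0     0     1     1     1     1     1     2     2     2     2     3     3     3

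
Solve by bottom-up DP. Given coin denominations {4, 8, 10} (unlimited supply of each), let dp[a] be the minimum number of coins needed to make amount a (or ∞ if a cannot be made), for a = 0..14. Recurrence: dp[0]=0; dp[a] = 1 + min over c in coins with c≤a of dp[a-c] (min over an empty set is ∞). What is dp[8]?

1

 a  0  1  2  3  4  5  6  7  8  9 10 11 12 13 14
dp  0  -  -  -  1  -  -  -  1  -  1  -  2  -  2
(- denotes ∞ / unreachable)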